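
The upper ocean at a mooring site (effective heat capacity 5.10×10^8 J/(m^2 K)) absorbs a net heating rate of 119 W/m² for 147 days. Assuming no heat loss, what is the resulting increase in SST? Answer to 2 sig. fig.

3.0 K

Areal heat capacity C = 5.10×10^8 J/(m^2 K) (given).
Net heat input Q = F Δt = 119 × (147 days × 86400 s/day) = 1.51×10^9 J/m².
ΔT = Q / C = 1.51×10^9 / 5.10×10^8 = 2.96 K.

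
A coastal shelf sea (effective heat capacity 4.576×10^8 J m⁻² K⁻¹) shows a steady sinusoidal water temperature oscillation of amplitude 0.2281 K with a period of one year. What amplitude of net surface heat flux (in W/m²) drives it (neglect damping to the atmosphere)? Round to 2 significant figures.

21

Areal heat capacity C = 4.576×10^8 J m⁻² K⁻¹ (given).
ω = 2π / 3.15×10^7 s = 1.99×10^-7 s⁻¹.
Cω = 4.58×10^8 × 1.99×10^-7 = 91.2 W/(m²·K).
F₀ = A × Cω = 0.2281 × 91.2 = 20.8 W/m².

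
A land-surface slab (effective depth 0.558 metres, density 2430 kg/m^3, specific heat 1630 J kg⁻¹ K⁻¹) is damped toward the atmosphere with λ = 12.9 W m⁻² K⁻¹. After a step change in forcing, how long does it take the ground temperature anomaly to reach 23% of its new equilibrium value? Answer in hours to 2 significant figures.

Areal heat capacity C = ρ c_p D = 2430 × 1630 × 0.558 = 2.21×10^6 J m⁻² K⁻¹.
τ = C / λ = 2.21×10^6 / 12.9 = 1.71×10^5 s.
Fraction reached: 1 − e^(−t/τ) = 0.23 ⇒ t = −τ ln(1 − 0.23) = τ × 0.261.
t = 44800 s = 12.4 hours.

12 hours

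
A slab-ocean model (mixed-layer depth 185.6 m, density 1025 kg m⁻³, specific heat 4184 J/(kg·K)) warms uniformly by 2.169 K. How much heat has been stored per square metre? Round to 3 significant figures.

1.73×10^9

Areal heat capacity C = ρ c_p D = 1025 × 4184 × 185.6 = 7.96×10^8 J/(m^2 K).
ΔQ = C ΔT = 7.96×10^8 × 2.169 = 1.73×10^9 J/m².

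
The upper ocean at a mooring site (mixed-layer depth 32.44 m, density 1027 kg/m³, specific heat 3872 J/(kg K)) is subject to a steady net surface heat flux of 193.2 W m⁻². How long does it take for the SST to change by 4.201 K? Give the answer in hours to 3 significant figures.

Areal heat capacity C = ρ c_p D = 1027 × 3872 × 32.44 = 1.29×10^8 J m⁻² K⁻¹.
Time required: Δt = C ΔT / F = 1.29×10^8 × 4.201 / 193.2 = 2.80×10^6 s.
In hours: 2.80×10^6 s / (3600 s/hour) = 779 hours.

779 hours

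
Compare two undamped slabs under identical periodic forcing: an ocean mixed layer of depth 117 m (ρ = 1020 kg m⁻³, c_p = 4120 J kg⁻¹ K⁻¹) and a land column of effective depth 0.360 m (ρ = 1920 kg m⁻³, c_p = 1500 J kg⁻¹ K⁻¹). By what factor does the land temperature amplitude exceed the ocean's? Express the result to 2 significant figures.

470

C_ocean = 1020 × 4120 × 117 = 4.92×10^8 J/(m²·K).
C_land = 1920 × 1500 × 0.360 = 1.04×10^6 J/(m²·K).
Undamped amplitude ∝ 1/C, so A_land/A_ocean = C_ocean/C_land = 474.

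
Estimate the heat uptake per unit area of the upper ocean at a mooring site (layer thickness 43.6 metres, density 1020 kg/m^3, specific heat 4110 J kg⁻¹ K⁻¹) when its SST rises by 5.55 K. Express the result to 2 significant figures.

1.0×10^9

Areal heat capacity C = ρ c_p D = 1020 × 4110 × 43.6 = 1.83×10^8 J/(m²·K).
ΔQ = C ΔT = 1.83×10^8 × 5.55 = 1.01×10^9 J/m².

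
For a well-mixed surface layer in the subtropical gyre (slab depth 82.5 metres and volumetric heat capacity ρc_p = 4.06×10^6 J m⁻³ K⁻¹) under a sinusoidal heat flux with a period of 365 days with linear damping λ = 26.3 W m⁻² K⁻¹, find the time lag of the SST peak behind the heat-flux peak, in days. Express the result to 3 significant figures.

69.4 days

Areal heat capacity C = ρc_p × D = 4.06×10^6 × 82.5 = 3.35×10^8 J/(m²·K).
ω = 2π / 3.15×10^7 s = 1.99×10^-7 s⁻¹.
Phase lag φ = arctan(Cω/λ) = arctan(66.7/26.3) = 1.20 rad.
Time lag = φ / ω = 1.20 / 1.99×10^-7 = 6.00×10^6 s = 69.4 days.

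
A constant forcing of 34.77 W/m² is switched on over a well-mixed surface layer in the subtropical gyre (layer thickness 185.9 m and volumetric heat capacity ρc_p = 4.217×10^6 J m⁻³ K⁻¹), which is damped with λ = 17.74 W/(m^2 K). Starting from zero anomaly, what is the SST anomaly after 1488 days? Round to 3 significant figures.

Areal heat capacity C = ρc_p × D = 4.217×10^6 × 185.9 = 7.84×10^8 J/(m^2 K).
τ = C / λ = 7.84×10^8 / 17.74 = 4.42×10^7 s.
Equilibrium anomaly ΔT_eq = F / λ = 34.77 / 17.74 = 1.96 K.
t = 1488 days = 1.29×10^8 s, so t/τ = 2.91.
ΔT(t) = ΔT_eq (1 − e^(−t/τ)) = 1.96 × (1 − e^−2.91) = 1.85 K.

1.85 K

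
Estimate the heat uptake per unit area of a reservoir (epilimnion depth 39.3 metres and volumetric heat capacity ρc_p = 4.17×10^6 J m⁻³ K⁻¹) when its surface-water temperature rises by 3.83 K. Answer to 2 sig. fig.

6.3×10^8

Areal heat capacity C = ρc_p × D = 4.17×10^6 × 39.3 = 1.64×10^8 J/(m²·K).
ΔQ = C ΔT = 1.64×10^8 × 3.83 = 6.28×10^8 J/m².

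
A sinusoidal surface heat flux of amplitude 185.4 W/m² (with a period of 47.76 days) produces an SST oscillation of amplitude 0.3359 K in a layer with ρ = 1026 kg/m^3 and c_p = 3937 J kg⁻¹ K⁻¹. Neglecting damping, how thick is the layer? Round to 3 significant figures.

89.7 m

ω = 2π / 4.13×10^6 s = 1.52×10^-6 s⁻¹.
Required C = F₀ / (A ω) = 185.4 / (0.3359 × 1.52×10^-6) = 3.62×10^8 J/(m²·K).
D = C / (ρ c_p) = 3.62×10^8 / (1026 × 3937) = 89.7 m.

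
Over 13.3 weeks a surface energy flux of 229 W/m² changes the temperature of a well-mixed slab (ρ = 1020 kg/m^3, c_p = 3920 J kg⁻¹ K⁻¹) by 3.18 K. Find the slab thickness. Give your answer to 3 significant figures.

Heat input Q = F Δt = 229 × 8.04×10^6 s = 1.84×10^9 J/m².
Required areal heat capacity C = Q / ΔT = 5.79×10^8 J/(m²·K).
Depth D = C / (ρ c_p) = 5.79×10^8 / (1020 × 3920) = 145 m.

145 m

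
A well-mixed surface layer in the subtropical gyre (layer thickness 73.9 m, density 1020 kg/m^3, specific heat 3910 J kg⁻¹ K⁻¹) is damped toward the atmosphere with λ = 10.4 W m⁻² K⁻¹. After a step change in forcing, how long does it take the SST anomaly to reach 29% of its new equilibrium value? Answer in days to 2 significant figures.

110 days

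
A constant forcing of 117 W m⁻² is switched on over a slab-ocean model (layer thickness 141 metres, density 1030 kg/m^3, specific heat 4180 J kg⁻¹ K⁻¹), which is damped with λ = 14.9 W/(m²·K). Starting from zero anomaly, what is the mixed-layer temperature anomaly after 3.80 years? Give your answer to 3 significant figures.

7.44 K

Areal heat capacity C = ρ c_p D = 1030 × 4180 × 141 = 6.07×10^8 J/(m²·K).
τ = C / λ = 6.07×10^8 / 14.9 = 4.07×10^7 s.
Equilibrium anomaly ΔT_eq = F / λ = 117 / 14.9 = 7.85 K.
t = 3.80 years = 1.20×10^8 s, so t/τ = 2.94.
ΔT(t) = ΔT_eq (1 − e^(−t/τ)) = 7.85 × (1 − e^−2.94) = 7.44 K.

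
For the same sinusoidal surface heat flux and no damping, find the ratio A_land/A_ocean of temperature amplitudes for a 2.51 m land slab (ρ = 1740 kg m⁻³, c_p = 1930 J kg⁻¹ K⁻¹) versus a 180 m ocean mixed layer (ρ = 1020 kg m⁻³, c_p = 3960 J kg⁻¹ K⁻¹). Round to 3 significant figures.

86.3

C_ocean = 1020 × 3960 × 180 = 7.27×10^8 J/(m²·K).
C_land = 1740 × 1930 × 2.51 = 8.43×10^6 J/(m²·K).
Undamped amplitude ∝ 1/C, so A_land/A_ocean = C_ocean/C_land = 86.3.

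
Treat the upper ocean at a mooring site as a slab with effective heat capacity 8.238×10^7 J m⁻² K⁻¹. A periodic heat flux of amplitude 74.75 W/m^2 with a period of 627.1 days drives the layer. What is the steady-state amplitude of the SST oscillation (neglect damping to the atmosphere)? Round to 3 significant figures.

Areal heat capacity C = 8.238×10^7 J m⁻² K⁻¹ (given).
Angular frequency ω = 2π / T = 2π / 5.42×10^7 s = 1.16×10^-7 s⁻¹.
Cω = 8.24×10^7 × 1.16×10^-7 = 9.55 W/(m²·K).
Amplitude A = F₀ / (Cω) = 74.75 / 9.55 = 7.82 K.

7.82 K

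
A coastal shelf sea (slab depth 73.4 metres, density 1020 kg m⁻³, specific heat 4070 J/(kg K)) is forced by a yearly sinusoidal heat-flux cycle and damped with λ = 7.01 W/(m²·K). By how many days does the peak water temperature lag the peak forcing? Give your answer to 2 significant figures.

Areal heat capacity C = ρ c_p D = 1020 × 4070 × 73.4 = 3.05×10^8 J/(m^2 K).
ω = 2π / 3.15×10^7 s = 1.99×10^-7 s⁻¹.
Phase lag φ = arctan(Cω/λ) = arctan(60.7/7.01) = 1.46 rad.
Time lag = φ / ω = 1.46 / 1.99×10^-7 = 7.31×10^6 s = 84.6 days.

85 days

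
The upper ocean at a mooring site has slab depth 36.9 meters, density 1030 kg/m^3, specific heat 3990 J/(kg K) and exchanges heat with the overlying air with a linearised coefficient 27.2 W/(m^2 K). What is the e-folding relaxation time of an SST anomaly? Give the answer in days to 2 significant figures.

65 days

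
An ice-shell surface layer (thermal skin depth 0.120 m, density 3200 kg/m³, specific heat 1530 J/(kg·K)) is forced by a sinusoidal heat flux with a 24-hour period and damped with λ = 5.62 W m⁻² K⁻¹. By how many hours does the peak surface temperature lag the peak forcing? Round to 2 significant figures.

5.5 hours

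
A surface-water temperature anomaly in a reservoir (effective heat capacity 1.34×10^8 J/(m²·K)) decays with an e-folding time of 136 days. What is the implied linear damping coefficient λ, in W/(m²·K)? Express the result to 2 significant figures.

11

Areal heat capacity C = 1.34×10^8 J/(m²·K) (given).
τ = 136 days = 1.18×10^7 s.
λ = C / τ = 1.34×10^8 / 1.18×10^7 = 11.4 W/(m²·K).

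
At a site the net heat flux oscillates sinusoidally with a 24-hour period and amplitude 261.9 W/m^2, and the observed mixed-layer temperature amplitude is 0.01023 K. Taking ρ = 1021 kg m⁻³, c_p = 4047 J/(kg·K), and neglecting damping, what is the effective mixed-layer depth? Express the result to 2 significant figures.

85 m

ω = 2π / 86400 s = 7.27×10^-5 s⁻¹.
Required C = F₀ / (A ω) = 261.9 / (0.01023 × 7.27×10^-5) = 3.52×10^8 J/(m²·K).
D = C / (ρ c_p) = 3.52×10^8 / (1021 × 4047) = 85.2 m.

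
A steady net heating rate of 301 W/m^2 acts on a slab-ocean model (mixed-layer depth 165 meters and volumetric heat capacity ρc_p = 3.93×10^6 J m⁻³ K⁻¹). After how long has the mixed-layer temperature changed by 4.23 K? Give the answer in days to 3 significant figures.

105 days

Areal heat capacity C = ρc_p × D = 3.93×10^6 × 165 = 6.48×10^8 J/(m²·K).
Time required: Δt = C ΔT / F = 6.48×10^8 × 4.23 / 301 = 9.11×10^6 s.
In days: 9.11×10^6 s / (86400 s/day) = 105 days.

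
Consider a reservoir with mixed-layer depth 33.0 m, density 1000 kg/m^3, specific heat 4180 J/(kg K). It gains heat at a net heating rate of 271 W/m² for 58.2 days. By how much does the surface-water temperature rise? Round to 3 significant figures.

9.88 K

Areal heat capacity C = ρ c_p D = 1000 × 4180 × 33.0 = 1.38×10^8 J/(m²·K).
Net heat input Q = F Δt = 271 × (58.2 days × 86400 s/day) = 1.36×10^9 J/m².
ΔT = Q / C = 1.36×10^9 / 1.38×10^8 = 9.88 K.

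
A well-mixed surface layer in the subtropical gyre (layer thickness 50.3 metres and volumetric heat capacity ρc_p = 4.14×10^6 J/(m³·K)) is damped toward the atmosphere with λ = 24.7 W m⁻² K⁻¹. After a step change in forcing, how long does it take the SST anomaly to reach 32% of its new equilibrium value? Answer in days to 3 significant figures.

Areal heat capacity C = ρc_p × D = 4.14×10^6 × 50.3 = 2.08×10^8 J m⁻² K⁻¹.
τ = C / λ = 2.08×10^8 / 24.7 = 8.43×10^6 s.
Fraction reached: 1 − e^(−t/τ) = 0.32 ⇒ t = −τ ln(1 − 0.32) = τ × 0.386.
t = 3.25×10^6 s = 37.6 days.

37.6 days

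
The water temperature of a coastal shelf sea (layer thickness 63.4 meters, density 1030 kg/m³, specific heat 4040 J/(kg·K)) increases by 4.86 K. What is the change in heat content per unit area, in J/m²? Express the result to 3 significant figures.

Areal heat capacity C = ρ c_p D = 1030 × 4040 × 63.4 = 2.64×10^8 J m⁻² K⁻¹.
ΔQ = C ΔT = 2.64×10^8 × 4.86 = 1.28×10^9 J/m².

1.28×10^9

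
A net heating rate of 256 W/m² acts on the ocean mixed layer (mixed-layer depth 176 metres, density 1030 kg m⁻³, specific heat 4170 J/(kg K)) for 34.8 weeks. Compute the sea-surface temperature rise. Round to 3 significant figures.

7.13 K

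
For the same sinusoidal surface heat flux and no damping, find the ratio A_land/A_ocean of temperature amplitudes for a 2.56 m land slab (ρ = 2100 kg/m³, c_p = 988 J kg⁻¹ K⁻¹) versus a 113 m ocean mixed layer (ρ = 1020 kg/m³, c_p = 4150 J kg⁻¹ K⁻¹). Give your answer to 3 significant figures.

90.1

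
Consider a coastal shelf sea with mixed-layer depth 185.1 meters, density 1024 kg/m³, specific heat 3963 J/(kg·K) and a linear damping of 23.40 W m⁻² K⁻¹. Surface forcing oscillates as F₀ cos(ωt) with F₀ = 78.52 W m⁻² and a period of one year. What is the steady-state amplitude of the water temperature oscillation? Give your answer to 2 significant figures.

Areal heat capacity C = ρ c_p D = 1024 × 3963 × 185.1 = 7.51×10^8 J m⁻² K⁻¹.
Angular frequency ω = 2π / T = 2π / 3.15×10^7 s = 1.99×10^-7 s⁻¹.
√((Cω)² + λ²) = √((150)² + 23.40²) = 151 W/(m²·K).
Amplitude A = F₀ / √((Cω)²+λ²) = 78.52 / 151 = 0.518 K.

0.52 K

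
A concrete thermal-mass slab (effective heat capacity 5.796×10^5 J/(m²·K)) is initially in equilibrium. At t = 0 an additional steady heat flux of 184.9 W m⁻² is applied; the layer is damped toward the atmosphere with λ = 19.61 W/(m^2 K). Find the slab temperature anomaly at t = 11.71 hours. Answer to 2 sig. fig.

Areal heat capacity C = 5.796×10^5 J/(m²·K) (given).
τ = C / λ = 5.80×10^5 / 19.61 = 29600 s.
Equilibrium anomaly ΔT_eq = F / λ = 184.9 / 19.61 = 9.43 K.
t = 11.71 hours = 42200 s, so t/τ = 1.43.
ΔT(t) = ΔT_eq (1 − e^(−t/τ)) = 9.43 × (1 − e^−1.43) = 7.16 K.

7.2 K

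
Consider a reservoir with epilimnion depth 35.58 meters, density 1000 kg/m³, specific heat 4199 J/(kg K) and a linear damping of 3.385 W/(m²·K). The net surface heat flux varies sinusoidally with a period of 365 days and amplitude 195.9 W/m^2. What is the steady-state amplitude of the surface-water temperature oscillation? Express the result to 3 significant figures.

6.54 K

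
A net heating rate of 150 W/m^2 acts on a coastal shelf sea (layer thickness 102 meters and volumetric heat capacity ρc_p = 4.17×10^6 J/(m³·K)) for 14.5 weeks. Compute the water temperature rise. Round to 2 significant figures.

3.1 K

Areal heat capacity C = ρc_p × D = 4.17×10^6 × 102 = 4.25×10^8 J m⁻² K⁻¹.
Net heat input Q = F Δt = 150 × (14.5 weeks × 6.048×10^5 s/week) = 1.32×10^9 J/m².
ΔT = Q / C = 1.32×10^9 / 4.25×10^8 = 3.09 K.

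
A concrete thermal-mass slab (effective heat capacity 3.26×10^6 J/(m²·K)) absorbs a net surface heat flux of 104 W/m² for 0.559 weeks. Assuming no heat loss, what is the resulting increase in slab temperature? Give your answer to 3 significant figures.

10.8 K

Areal heat capacity C = 3.26×10^6 J/(m²·K) (given).
Net heat input Q = F Δt = 104 × (0.559 weeks × 6.048×10^5 s/week) = 3.52×10^7 J/m².
ΔT = Q / C = 3.52×10^7 / 3.26×10^6 = 10.8 K.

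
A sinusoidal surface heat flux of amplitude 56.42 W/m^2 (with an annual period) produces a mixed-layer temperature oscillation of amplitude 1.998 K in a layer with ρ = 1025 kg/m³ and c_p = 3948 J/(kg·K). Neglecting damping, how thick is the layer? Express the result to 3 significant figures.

35.0 m

ω = 2π / 3.15×10^7 s = 1.99×10^-7 s⁻¹.
Required C = F₀ / (A ω) = 56.42 / (1.998 × 1.99×10^-7) = 1.42×10^8 J/(m²·K).
D = C / (ρ c_p) = 1.42×10^8 / (1025 × 3948) = 35.0 m.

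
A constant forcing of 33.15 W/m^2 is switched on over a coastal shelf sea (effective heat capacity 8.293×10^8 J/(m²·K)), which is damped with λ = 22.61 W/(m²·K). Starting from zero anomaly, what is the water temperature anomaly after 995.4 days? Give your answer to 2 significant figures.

Areal heat capacity C = 8.293×10^8 J/(m²·K) (given).
τ = C / λ = 8.29×10^8 / 22.61 = 3.67×10^7 s.
Equilibrium anomaly ΔT_eq = F / λ = 33.15 / 22.61 = 1.47 K.
t = 995.4 days = 8.60×10^7 s, so t/τ = 2.34.
ΔT(t) = ΔT_eq (1 − e^(−t/τ)) = 1.47 × (1 − e^−2.34) = 1.33 K.

1.3 K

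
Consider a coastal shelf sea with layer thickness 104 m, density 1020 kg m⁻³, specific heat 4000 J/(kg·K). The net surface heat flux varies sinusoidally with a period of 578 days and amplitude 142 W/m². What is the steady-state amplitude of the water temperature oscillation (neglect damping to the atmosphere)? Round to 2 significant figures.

Areal heat capacity C = ρ c_p D = 1020 × 4000 × 104 = 4.24×10^8 J/(m²·K).
Angular frequency ω = 2π / T = 2π / 4.99×10^7 s = 1.26×10^-7 s⁻¹.
Cω = 4.24×10^8 × 1.26×10^-7 = 53.4 W/(m²·K).
Amplitude A = F₀ / (Cω) = 142 / 53.4 = 2.66 K.

2.7 K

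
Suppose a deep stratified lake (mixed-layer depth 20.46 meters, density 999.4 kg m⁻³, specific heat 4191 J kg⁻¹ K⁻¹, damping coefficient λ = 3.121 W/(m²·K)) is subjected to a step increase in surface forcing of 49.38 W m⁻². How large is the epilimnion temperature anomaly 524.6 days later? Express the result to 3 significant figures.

Areal heat capacity C = ρ c_p D = 999.4 × 4191 × 20.46 = 8.57×10^7 J/(m^2 K).
τ = C / λ = 8.57×10^7 / 3.121 = 2.75×10^7 s.
Equilibrium anomaly ΔT_eq = F / λ = 49.38 / 3.121 = 15.8 K.
t = 524.6 days = 4.53×10^7 s, so t/τ = 1.65.
ΔT(t) = ΔT_eq (1 − e^(−t/τ)) = 15.8 × (1 − e^−1.65) = 12.8 K.

12.8 K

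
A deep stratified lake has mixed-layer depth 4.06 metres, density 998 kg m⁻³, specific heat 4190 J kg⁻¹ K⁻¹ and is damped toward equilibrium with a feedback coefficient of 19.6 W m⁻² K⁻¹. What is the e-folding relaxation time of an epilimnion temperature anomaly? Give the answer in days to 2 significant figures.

10 days

Areal heat capacity C = ρ c_p D = 998 × 4190 × 4.06 = 1.70×10^7 J/(m²·K).
Relaxation time τ = C / λ = 1.70×10^7 / 19.6 = 8.66×10^5 s.
In days: 8.66×10^5 s / (86400 s/day) = 10.0 days.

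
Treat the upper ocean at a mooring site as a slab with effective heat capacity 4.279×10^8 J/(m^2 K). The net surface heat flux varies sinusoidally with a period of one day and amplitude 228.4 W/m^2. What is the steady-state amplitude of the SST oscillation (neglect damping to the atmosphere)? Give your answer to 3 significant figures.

0.00734 K

Areal heat capacity C = 4.279×10^8 J/(m^2 K) (given).
Angular frequency ω = 2π / T = 2π / 86400 s = 7.27×10^-5 s⁻¹.
Cω = 4.28×10^8 × 7.27×10^-5 = 31100 W/(m²·K).
Amplitude A = F₀ / (Cω) = 228.4 / 31100 = 0.00734 K.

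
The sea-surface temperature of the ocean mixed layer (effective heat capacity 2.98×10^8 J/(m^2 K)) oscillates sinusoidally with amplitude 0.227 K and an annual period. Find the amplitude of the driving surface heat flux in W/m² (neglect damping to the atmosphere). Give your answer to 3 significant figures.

Areal heat capacity C = 2.98×10^8 J/(m^2 K) (given).
ω = 2π / 3.15×10^7 s = 1.99×10^-7 s⁻¹.
Cω = 2.98×10^8 × 1.99×10^-7 = 59.4 W/(m²·K).
F₀ = A × Cω = 0.227 × 59.4 = 13.5 W/m².

13.5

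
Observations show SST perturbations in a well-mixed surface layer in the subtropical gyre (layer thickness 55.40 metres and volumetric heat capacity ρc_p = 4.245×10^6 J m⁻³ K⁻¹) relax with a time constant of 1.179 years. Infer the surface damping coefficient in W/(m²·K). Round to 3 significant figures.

Areal heat capacity C = ρc_p × D = 4.245×10^6 × 55.40 = 2.35×10^8 J/(m²·K).
τ = 1.179 years = 3.72×10^7 s.
λ = C / τ = 2.35×10^8 / 3.72×10^7 = 6.32 W/(m²·K).

6.32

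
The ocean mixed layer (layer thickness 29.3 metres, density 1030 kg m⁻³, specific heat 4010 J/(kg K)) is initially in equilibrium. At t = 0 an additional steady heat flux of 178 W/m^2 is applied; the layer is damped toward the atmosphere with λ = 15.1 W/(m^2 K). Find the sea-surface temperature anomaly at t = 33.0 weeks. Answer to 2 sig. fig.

11 K

Areal heat capacity C = ρ c_p D = 1030 × 4010 × 29.3 = 1.21×10^8 J/(m^2 K).
τ = C / λ = 1.21×10^8 / 15.1 = 8.01×10^6 s.
Equilibrium anomaly ΔT_eq = F / λ = 178 / 15.1 = 11.8 K.
t = 33.0 weeks = 2.00×10^7 s, so t/τ = 2.49.
ΔT(t) = ΔT_eq (1 − e^(−t/τ)) = 11.8 × (1 − e^−2.49) = 10.8 K.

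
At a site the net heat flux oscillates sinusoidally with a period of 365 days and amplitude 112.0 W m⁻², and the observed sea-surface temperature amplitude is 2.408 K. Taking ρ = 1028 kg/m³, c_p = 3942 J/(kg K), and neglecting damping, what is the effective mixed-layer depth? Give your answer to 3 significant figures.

57.6 m

ω = 2π / 3.15×10^7 s = 1.99×10^-7 s⁻¹.
Required C = F₀ / (A ω) = 112.0 / (2.408 × 1.99×10^-7) = 2.33×10^8 J/(m²·K).
D = C / (ρ c_p) = 2.33×10^8 / (1028 × 3942) = 57.6 m.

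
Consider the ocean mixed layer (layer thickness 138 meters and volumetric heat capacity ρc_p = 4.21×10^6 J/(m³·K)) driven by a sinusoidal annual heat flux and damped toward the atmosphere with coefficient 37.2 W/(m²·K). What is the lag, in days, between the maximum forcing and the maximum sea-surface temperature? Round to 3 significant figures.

73.2 days

Areal heat capacity C = ρc_p × D = 4.21×10^6 × 138 = 5.81×10^8 J m⁻² K⁻¹.
ω = 2π / 3.15×10^7 s = 1.99×10^-7 s⁻¹.
Phase lag φ = arctan(Cω/λ) = arctan(116/37.2) = 1.26 rad.
Time lag = φ / ω = 1.26 / 1.99×10^-7 = 6.32×10^6 s = 73.2 days.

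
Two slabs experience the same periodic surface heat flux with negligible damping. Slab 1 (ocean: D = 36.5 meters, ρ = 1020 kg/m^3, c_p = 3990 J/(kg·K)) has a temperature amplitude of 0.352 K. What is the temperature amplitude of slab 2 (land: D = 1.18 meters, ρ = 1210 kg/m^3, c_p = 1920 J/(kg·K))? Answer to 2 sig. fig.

19 K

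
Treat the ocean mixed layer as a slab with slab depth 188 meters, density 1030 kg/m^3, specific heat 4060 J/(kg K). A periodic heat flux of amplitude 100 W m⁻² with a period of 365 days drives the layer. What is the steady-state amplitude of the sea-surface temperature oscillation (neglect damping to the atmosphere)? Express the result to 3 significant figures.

Areal heat capacity C = ρ c_p D = 1030 × 4060 × 188 = 7.86×10^8 J/(m²·K).
Angular frequency ω = 2π / T = 2π / 3.15×10^7 s = 1.99×10^-7 s⁻¹.
Cω = 7.86×10^8 × 1.99×10^-7 = 157 W/(m²·K).
Amplitude A = F₀ / (Cω) = 100 / 157 = 0.638 K.

0.638 K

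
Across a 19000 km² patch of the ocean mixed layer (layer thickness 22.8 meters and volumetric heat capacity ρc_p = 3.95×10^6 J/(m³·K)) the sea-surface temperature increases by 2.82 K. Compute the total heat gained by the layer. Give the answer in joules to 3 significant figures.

Areal heat capacity C = ρc_p × D = 3.95×10^6 × 22.8 = 9.01×10^7 J/(m^2 K).
Heat per unit area: q = C ΔT = 9.01×10^7 × 2.82 = 2.54×10^8 J/m².
Total heat: Q = q × A = 2.54×10^8 × (19000 × 10⁶ m²) = 4.83×10^18 J.

4.83×10^18 J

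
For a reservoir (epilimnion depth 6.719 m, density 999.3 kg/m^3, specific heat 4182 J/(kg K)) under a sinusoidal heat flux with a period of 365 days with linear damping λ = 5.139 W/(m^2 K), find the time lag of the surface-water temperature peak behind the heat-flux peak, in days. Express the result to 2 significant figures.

Areal heat capacity C = ρ c_p D = 999.3 × 4182 × 6.719 = 2.81×10^7 J m⁻² K⁻¹.
ω = 2π / 3.15×10^7 s = 1.99×10^-7 s⁻¹.
Phase lag φ = arctan(Cω/λ) = arctan(5.59/5.139) = 0.828 rad.
Time lag = φ / ω = 0.828 / 1.99×10^-7 = 4.15×10^6 s = 48.1 days.

48 days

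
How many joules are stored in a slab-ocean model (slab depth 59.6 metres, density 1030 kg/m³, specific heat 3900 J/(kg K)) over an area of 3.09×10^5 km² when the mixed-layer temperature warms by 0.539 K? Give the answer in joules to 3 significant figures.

Areal heat capacity C = ρ c_p D = 1030 × 3900 × 59.6 = 2.39×10^8 J m⁻² K⁻¹.
Heat per unit area: q = C ΔT = 2.39×10^8 × 0.539 = 1.29×10^8 J/m².
Total heat: Q = q × A = 1.29×10^8 × (3.09×10^5 × 10⁶ m²) = 3.99×10^19 J.

3.99×10^19 J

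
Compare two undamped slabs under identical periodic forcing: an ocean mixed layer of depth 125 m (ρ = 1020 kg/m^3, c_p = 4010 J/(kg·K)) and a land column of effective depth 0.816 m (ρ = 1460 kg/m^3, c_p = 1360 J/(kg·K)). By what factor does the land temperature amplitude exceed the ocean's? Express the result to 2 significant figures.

320

C_ocean = 1020 × 4010 × 125 = 5.11×10^8 J/(m²·K).
C_land = 1460 × 1360 × 0.816 = 1.62×10^6 J/(m²·K).
Undamped amplitude ∝ 1/C, so A_land/A_ocean = C_ocean/C_land = 316.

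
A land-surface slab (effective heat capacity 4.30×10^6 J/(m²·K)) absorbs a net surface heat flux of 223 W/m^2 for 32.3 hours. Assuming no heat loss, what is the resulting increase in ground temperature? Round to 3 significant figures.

6.03 K

Areal heat capacity C = 4.30×10^6 J/(m²·K) (given).
Net heat input Q = F Δt = 223 × (32.3 hours × 3600 s/hour) = 2.59×10^7 J/m².
ΔT = Q / C = 2.59×10^7 / 4.30×10^6 = 6.03 K.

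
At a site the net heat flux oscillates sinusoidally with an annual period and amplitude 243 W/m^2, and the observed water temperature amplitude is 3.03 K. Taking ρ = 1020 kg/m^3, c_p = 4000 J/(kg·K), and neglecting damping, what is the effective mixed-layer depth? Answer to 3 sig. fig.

ω = 2π / 3.15×10^7 s = 1.99×10^-7 s⁻¹.
Required C = F₀ / (A ω) = 243 / (3.03 × 1.99×10^-7) = 4.03×10^8 J/(m²·K).
D = C / (ρ c_p) = 4.03×10^8 / (1020 × 4000) = 98.7 m.

98.7 m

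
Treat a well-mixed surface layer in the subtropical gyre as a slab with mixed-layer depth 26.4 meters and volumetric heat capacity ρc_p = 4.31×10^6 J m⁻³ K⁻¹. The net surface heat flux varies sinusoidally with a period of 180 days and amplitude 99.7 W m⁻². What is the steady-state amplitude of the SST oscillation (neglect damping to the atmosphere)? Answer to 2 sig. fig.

Areal heat capacity C = ρc_p × D = 4.31×10^6 × 26.4 = 1.14×10^8 J m⁻² K⁻¹.
Angular frequency ω = 2π / T = 2π / 1.56×10^7 s = 4.04×10^-7 s⁻¹.
Cω = 1.14×10^8 × 4.04×10^-7 = 46.0 W/(m²·K).
Amplitude A = F₀ / (Cω) = 99.7 / 46.0 = 2.17 K.

2.2 K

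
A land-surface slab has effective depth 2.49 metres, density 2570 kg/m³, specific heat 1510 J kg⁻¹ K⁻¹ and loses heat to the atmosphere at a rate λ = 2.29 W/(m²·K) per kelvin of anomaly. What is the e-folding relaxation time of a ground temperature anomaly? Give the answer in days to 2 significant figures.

Areal heat capacity C = ρ c_p D = 2570 × 1510 × 2.49 = 9.66×10^6 J/(m^2 K).
Relaxation time τ = C / λ = 9.66×10^6 / 2.29 = 4.22×10^6 s.
In days: 4.22×10^6 s / (86400 s/day) = 48.8 days.

49 days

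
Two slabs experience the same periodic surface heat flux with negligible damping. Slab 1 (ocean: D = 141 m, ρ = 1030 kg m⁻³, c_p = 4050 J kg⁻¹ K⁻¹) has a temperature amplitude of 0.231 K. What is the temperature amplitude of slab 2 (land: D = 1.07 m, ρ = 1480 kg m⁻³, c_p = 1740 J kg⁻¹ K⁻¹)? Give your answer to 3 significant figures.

49.3 K

C_ocean = 5.88×10^8 J/(m²·K); C_land = 2.76×10^6 J/(m²·K).
A ∝ 1/C ⇒ A_land = A_ocean × C_ocean/C_land = 0.231 × 213 = 49.3 K.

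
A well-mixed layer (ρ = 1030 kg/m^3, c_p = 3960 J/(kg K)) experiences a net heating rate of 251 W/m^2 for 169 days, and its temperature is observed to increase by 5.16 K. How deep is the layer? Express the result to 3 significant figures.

174 m

Heat input Q = F Δt = 251 × 1.46×10^7 s = 3.67×10^9 J/m².
Required areal heat capacity C = Q / ΔT = 7.10×10^8 J/(m²·K).
Depth D = C / (ρ c_p) = 7.10×10^8 / (1030 × 3960) = 174 m.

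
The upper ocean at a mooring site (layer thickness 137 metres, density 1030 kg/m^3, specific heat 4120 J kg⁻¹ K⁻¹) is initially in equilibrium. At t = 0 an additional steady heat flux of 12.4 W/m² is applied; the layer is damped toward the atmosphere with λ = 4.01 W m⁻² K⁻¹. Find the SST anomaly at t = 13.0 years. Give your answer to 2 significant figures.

2.9 K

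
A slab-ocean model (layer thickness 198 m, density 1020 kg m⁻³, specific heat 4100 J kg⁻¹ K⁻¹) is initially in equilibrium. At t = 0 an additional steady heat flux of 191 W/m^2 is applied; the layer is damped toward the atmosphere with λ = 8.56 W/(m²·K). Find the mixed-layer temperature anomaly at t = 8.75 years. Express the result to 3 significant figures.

21.0 K

Areal heat capacity C = ρ c_p D = 1020 × 4100 × 198 = 8.28×10^8 J/(m^2 K).
τ = C / λ = 8.28×10^8 / 8.56 = 9.67×10^7 s.
Equilibrium anomaly ΔT_eq = F / λ = 191 / 8.56 = 22.3 K.
t = 8.75 years = 2.76×10^8 s, so t/τ = 2.85.
ΔT(t) = ΔT_eq (1 − e^(−t/τ)) = 22.3 × (1 − e^−2.85) = 21.0 K.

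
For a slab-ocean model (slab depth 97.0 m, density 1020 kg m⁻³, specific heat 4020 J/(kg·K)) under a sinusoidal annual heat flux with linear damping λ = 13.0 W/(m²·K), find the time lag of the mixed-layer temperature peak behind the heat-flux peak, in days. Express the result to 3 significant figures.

81.8 days

Areal heat capacity C = ρ c_p D = 1020 × 4020 × 97.0 = 3.98×10^8 J m⁻² K⁻¹.
ω = 2π / 3.15×10^7 s = 1.99×10^-7 s⁻¹.
Phase lag φ = arctan(Cω/λ) = arctan(79.2/13.0) = 1.41 rad.
Time lag = φ / ω = 1.41 / 1.99×10^-7 = 7.07×10^6 s = 81.8 days.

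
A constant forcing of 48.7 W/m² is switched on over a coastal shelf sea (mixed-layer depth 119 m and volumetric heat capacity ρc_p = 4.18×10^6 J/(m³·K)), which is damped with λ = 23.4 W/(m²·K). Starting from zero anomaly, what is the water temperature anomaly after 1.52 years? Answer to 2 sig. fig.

Areal heat capacity C = ρc_p × D = 4.18×10^6 × 119 = 4.97×10^8 J m⁻² K⁻¹.
τ = C / λ = 4.97×10^8 / 23.4 = 2.13×10^7 s.
Equilibrium anomaly ΔT_eq = F / λ = 48.7 / 23.4 = 2.08 K.
t = 1.52 years = 4.80×10^7 s, so t/τ = 2.26.
ΔT(t) = ΔT_eq (1 − e^(−t/τ)) = 2.08 × (1 − e^−2.26) = 1.86 K.

1.9 K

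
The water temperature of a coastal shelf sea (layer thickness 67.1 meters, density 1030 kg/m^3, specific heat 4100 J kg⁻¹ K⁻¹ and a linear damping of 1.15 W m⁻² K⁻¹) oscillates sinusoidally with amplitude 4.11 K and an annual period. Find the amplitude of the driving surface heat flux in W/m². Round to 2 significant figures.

Areal heat capacity C = ρ c_p D = 1030 × 4100 × 67.1 = 2.83×10^8 J m⁻² K⁻¹.
ω = 2π / 3.15×10^7 s = 1.99×10^-7 s⁻¹.
√((Cω)² + λ²) = √((56.5)² + 1.15²) = 56.5 W/(m²·K).
F₀ = A × √((Cω)²+λ²) = 4.11 × 56.5 = 232 W/m².

230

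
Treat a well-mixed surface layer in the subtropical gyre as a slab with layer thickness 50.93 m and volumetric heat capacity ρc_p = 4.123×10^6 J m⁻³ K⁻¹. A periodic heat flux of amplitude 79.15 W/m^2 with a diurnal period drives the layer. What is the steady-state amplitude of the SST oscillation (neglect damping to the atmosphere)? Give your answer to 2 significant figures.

Areal heat capacity C = ρc_p × D = 4.123×10^6 × 50.93 = 2.10×10^8 J/(m^2 K).
Angular frequency ω = 2π / T = 2π / 86400 s = 7.27×10^-5 s⁻¹.
Cω = 2.10×10^8 × 7.27×10^-5 = 15300 W/(m²·K).
Amplitude A = F₀ / (Cω) = 79.15 / 15300 = 0.00518 K.

0.0052 K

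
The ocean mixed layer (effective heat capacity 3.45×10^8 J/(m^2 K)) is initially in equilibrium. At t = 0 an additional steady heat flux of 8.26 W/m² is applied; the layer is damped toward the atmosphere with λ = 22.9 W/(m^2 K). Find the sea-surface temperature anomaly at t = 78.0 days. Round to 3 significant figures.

0.130 K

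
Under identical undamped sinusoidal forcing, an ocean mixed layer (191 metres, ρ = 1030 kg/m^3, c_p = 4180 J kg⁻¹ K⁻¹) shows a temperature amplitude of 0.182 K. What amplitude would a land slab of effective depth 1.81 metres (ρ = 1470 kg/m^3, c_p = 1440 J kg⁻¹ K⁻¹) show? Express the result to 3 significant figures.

39.1 K

C_ocean = 8.22×10^8 J/(m²·K); C_land = 3.83×10^6 J/(m²·K).
A ∝ 1/C ⇒ A_land = A_ocean × C_ocean/C_land = 0.182 × 215 = 39.1 K.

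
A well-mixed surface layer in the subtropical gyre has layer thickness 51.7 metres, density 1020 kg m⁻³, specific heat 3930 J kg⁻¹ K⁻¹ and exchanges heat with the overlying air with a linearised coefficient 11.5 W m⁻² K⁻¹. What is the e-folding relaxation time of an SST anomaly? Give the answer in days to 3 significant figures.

209 days

Areal heat capacity C = ρ c_p D = 1020 × 3930 × 51.7 = 2.07×10^8 J/(m²·K).
Relaxation time τ = C / λ = 2.07×10^8 / 11.5 = 1.80×10^7 s.
In days: 1.80×10^7 s / (86400 s/day) = 209 days.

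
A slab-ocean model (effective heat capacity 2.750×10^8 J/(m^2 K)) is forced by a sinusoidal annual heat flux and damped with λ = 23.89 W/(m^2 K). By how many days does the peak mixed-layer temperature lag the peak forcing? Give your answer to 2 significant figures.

Areal heat capacity C = 2.750×10^8 J/(m^2 K) (given).
ω = 2π / 3.15×10^7 s = 1.99×10^-7 s⁻¹.
Phase lag φ = arctan(Cω/λ) = arctan(54.8/23.89) = 1.16 rad.
Time lag = φ / ω = 1.16 / 1.99×10^-7 = 5.82×10^6 s = 67.4 days.

67 days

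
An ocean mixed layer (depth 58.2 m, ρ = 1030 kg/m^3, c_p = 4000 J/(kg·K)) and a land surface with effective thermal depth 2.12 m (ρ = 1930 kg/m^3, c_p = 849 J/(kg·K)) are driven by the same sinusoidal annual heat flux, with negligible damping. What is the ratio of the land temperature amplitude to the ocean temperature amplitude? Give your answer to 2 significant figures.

69

C_ocean = 1030 × 4000 × 58.2 = 2.40×10^8 J/(m²·K).
C_land = 1930 × 849 × 2.12 = 3.47×10^6 J/(m²·K).
Undamped amplitude ∝ 1/C, so A_land/A_ocean = C_ocean/C_land = 69.0.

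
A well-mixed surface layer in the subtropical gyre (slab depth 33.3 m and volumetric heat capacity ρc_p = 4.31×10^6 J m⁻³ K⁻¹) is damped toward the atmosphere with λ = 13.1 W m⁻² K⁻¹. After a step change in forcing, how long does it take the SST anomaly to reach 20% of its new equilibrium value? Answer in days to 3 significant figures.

Areal heat capacity C = ρc_p × D = 4.31×10^6 × 33.3 = 1.44×10^8 J/(m^2 K).
τ = C / λ = 1.44×10^8 / 13.1 = 1.10×10^7 s.
Fraction reached: 1 − e^(−t/τ) = 0.20 ⇒ t = −τ ln(1 − 0.20) = τ × 0.223.
t = 2.44×10^6 s = 28.3 days.

28.3 days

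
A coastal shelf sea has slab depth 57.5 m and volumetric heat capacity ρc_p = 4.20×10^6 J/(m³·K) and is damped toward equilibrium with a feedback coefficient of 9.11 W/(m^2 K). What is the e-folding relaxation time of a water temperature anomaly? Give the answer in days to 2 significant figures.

310 days

Areal heat capacity C = ρc_p × D = 4.20×10^6 × 57.5 = 2.42×10^8 J m⁻² K⁻¹.
Relaxation time τ = C / λ = 2.42×10^8 / 9.11 = 2.65×10^7 s.
In days: 2.65×10^7 s / (86400 s/day) = 307 days.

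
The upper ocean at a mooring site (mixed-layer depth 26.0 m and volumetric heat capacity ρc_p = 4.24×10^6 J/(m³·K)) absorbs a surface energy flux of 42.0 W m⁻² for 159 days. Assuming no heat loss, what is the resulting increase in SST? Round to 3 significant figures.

5.23 K

Areal heat capacity C = ρc_p × D = 4.24×10^6 × 26.0 = 1.10×10^8 J m⁻² K⁻¹.
Net heat input Q = F Δt = 42.0 × (159 days × 86400 s/day) = 5.77×10^8 J/m².
ΔT = Q / C = 5.77×10^8 / 1.10×10^8 = 5.23 K.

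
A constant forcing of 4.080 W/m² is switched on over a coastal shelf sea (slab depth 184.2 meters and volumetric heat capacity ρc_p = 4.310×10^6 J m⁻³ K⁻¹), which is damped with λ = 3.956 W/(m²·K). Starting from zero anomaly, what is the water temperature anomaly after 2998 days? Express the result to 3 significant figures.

Areal heat capacity C = ρc_p × D = 4.310×10^6 × 184.2 = 7.94×10^8 J/(m^2 K).
τ = C / λ = 7.94×10^8 / 3.956 = 2.01×10^8 s.
Equilibrium anomaly ΔT_eq = F / λ = 4.080 / 3.956 = 1.03 K.
t = 2998 days = 2.59×10^8 s, so t/τ = 1.29.
ΔT(t) = ΔT_eq (1 − e^(−t/τ)) = 1.03 × (1 − e^−1.29) = 0.748 K.

0.748 K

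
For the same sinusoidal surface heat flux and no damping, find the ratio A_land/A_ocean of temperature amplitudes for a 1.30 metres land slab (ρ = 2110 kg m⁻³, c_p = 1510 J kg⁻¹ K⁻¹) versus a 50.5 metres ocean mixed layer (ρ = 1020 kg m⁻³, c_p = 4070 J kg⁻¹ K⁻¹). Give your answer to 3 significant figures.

C_ocean = 1020 × 4070 × 50.5 = 2.10×10^8 J/(m²·K).
C_land = 2110 × 1510 × 1.30 = 4.14×10^6 J/(m²·K).
Undamped amplitude ∝ 1/C, so A_land/A_ocean = C_ocean/C_land = 50.6.

50.6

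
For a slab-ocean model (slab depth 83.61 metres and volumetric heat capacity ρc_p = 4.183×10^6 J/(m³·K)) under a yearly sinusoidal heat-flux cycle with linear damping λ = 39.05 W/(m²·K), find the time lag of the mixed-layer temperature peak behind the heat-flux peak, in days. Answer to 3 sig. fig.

Areal heat capacity C = ρc_p × D = 4.183×10^6 × 83.61 = 3.50×10^8 J/(m^2 K).
ω = 2π / 3.15×10^7 s = 1.99×10^-7 s⁻¹.
Phase lag φ = arctan(Cω/λ) = arctan(69.7/39.05) = 1.06 rad.
Time lag = φ / ω = 1.06 / 1.99×10^-7 = 5.32×10^6 s = 61.6 days.

61.6 days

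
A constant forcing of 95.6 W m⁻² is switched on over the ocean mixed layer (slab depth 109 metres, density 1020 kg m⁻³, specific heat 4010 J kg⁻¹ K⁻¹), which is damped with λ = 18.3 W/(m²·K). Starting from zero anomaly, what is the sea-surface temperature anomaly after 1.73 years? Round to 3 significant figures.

4.67 K

Areal heat capacity C = ρ c_p D = 1020 × 4010 × 109 = 4.46×10^8 J/(m²·K).
τ = C / λ = 4.46×10^8 / 18.3 = 2.44×10^7 s.
Equilibrium anomaly ΔT_eq = F / λ = 95.6 / 18.3 = 5.22 K.
t = 1.73 years = 5.46×10^7 s, so t/τ = 2.24.
ΔT(t) = ΔT_eq (1 − e^(−t/τ)) = 5.22 × (1 − e^−2.24) = 4.67 K.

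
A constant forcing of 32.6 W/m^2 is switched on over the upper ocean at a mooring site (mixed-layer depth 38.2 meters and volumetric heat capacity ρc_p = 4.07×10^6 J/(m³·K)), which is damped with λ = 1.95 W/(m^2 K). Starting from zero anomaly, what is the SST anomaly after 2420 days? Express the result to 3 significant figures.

15.5 K

Areal heat capacity C = ρc_p × D = 4.07×10^6 × 38.2 = 1.55×10^8 J/(m²·K).
τ = C / λ = 1.55×10^8 / 1.95 = 7.97×10^7 s.
Equilibrium anomaly ΔT_eq = F / λ = 32.6 / 1.95 = 16.7 K.
t = 2420 days = 2.09×10^8 s, so t/τ = 2.62.
ΔT(t) = ΔT_eq (1 − e^(−t/τ)) = 16.7 × (1 − e^−2.62) = 15.5 K.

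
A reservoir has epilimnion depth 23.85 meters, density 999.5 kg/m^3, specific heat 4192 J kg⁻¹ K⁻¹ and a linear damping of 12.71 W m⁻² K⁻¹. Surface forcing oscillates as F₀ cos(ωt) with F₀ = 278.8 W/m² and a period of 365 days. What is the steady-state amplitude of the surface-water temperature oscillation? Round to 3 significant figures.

11.8 K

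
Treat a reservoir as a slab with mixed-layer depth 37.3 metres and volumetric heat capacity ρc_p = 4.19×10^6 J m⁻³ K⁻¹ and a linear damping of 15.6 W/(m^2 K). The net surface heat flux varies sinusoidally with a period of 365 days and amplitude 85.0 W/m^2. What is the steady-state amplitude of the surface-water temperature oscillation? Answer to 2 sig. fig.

2.4 K

Areal heat capacity C = ρc_p × D = 4.19×10^6 × 37.3 = 1.56×10^8 J m⁻² K⁻¹.
Angular frequency ω = 2π / T = 2π / 3.15×10^7 s = 1.99×10^-7 s⁻¹.
√((Cω)² + λ²) = √((31.1)² + 15.6²) = 34.8 W/(m²·K).
Amplitude A = F₀ / √((Cω)²+λ²) = 85.0 / 34.8 = 2.44 K.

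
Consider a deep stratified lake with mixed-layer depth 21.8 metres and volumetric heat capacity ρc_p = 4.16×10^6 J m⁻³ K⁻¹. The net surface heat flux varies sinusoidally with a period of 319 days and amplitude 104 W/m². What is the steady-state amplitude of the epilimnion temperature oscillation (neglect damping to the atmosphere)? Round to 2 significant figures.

5.0 K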